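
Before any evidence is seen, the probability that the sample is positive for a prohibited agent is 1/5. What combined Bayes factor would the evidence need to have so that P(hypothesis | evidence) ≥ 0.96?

96

Prior odds = 0.2/0.8 = 0.25.
Target odds = 0.96/0.04 = 24.
Required Bayes factor = 24 ÷ 0.25 = 96.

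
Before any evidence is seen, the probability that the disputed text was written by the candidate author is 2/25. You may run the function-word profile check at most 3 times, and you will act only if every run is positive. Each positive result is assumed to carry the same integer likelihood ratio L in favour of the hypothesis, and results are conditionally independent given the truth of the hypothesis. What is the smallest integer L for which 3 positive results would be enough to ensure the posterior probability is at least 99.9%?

23

Prior odds = 0.08/0.92 = 2/23.
Target odds = 0.999/0.001 = 999.
Need L³ ≥ 999 ÷ (2/23) = 11488.5.
22³ = 10648 < 11488.5 ≤ 12167 = 23³, so L = 23.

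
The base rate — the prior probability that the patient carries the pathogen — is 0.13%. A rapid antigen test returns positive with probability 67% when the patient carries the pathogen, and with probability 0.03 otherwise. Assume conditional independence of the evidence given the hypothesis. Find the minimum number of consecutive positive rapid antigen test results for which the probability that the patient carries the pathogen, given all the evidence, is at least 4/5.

Prior odds = 0.0013/0.9987 = 13/9987.
Likelihood ratio of a positive result = 0.67/0.03 = 67/3.
Target odds: 0.8 ÷ 0.2 = 4.
Require (67/3)ⁿ ≥ 4 ÷ (13/9987) = 39948/13.
(67/3)² = 4489/9 falls short of 39948/13 but (67/3)³ = 300763/27 reaches it, so n = 3.

3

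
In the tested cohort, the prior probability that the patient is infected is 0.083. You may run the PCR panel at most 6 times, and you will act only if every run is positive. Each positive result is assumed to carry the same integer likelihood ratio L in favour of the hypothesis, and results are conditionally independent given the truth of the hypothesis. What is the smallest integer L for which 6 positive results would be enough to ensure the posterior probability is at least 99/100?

4

Prior odds = 0.083/0.917 = 83/917.
Target odds = 0.99/0.01 = 99.
Need L⁶ ≥ 99 ÷ (83/917) = 90783/83.
3⁶ = 729 < 90783/83 ≤ 4096 = 4⁶, so L = 4.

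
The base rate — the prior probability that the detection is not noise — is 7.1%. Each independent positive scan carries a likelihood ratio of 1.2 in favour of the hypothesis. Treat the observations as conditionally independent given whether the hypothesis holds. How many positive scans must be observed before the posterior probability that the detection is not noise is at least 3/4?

21

Prior odds = 0.071/0.929 = 71/929.
Likelihood ratio per positive scan = 1.2.
Target posterior odds = 0.75/0.25 = 3.
Require 1.2ⁿ ≥ 3 ÷ (71/929) = 2787/71.
1.2²⁰ ≈38.3376 falls short of 2787/71 but 1.2²¹ ≈46.0051 reaches it, so n = 21.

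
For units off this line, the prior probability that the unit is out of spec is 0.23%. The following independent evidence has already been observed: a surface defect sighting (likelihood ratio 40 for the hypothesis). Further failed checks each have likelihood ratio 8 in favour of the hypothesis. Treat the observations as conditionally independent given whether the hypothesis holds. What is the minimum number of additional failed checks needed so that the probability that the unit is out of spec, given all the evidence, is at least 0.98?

Prior odds = 0.0023/0.9977 = 23/9977.
Bayes factor of the evidence already in hand = 40.
Odds after that evidence = (23/9977) × 40 = 920/9977.
Target odds = 0.98/0.02 = 49.
Need 8ⁿ ≥ 49 ÷ (920/9977) = 488873/920.
8³ = 512 falls short of 488873/920 but 8⁴ = 4096 reaches it, so n = 4.

4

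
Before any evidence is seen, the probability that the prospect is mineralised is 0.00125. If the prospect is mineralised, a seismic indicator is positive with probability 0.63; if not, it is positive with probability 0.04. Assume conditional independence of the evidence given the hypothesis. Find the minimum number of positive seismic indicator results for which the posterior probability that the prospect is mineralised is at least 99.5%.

Prior odds = 0.00125/0.99875 = 1/799.
Likelihood ratio of a positive = 0.63/0.04 = 15.75.
Target odds: 0.995 ÷ 0.005 = 199.
Require 15.75ⁿ ≥ 199 ÷ (1/799) = 159001.
15.75⁴ = 15752961/256 falls short of 159001 but 15.75⁵ = 992436543/1024 reaches it, so n = 5.

5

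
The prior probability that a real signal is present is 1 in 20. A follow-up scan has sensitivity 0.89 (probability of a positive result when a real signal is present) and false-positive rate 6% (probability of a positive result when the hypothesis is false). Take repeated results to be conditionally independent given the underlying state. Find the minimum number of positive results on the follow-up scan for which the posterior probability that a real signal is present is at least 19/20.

3

Prior odds = 0.05/0.95 = 1/19.
Likelihood ratio of a positive result = 0.89/0.06 = 89/6.
Target posterior odds = 0.95/0.05 = 19.
Require (89/6)ⁿ ≥ 19 ÷ (1/19) = 361.
(89/6)² = 7921/36 falls short of 361 but (89/6)³ = 704969/216 reaches it, so n = 3.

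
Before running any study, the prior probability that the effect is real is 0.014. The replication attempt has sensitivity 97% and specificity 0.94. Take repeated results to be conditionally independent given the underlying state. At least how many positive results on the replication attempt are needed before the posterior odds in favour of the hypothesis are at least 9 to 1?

3

Prior odds: 0.014 ÷ 0.986 = 7/493.
False-positive rate = 1 − 0.94 = 0.06; likelihood ratio of a positive = 0.97/0.06 = 97/6.
Target odds = 9.
Need (7/493) × (97/6)ⁿ ≥ 9, i.e. (97/6)ⁿ ≥ 4437/7.
(97/6)² = 9409/36 falls short of 4437/7 but (97/6)³ = 912673/216 reaches it, so n = 3.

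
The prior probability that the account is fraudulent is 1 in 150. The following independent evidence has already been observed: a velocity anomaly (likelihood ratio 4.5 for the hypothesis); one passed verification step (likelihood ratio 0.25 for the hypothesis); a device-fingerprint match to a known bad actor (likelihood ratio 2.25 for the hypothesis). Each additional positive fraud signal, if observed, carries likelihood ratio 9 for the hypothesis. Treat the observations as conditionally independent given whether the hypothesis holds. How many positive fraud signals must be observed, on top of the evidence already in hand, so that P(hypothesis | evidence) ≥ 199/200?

Prior odds = (1/150)/(149/150) = 1/149.
Combined Bayes factor of the evidence already in hand = 4.5 × 0.25 × 2.25 = 2.53125.
Odds after that evidence = (1/149) × 2.53125 = 81/4768.
Target odds = 0.995/0.005 = 199.
Need 9ⁿ ≥ 199 ÷ (81/4768) = 948832/81.
9⁴ = 6561 falls short of 948832/81 but 9⁵ = 59049 reaches it, so n = 5.

5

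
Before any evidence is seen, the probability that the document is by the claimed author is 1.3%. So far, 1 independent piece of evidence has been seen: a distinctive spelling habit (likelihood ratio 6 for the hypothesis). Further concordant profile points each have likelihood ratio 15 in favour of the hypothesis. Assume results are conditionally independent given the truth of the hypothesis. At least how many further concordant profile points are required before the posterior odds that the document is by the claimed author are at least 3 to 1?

2

Prior odds = 0.013/0.987 = 13/987.
Bayes factor of the evidence already in hand = 6.
Odds after that evidence = (13/987) × 6 = 26/329.
Target odds = 3.
Need 15ⁿ ≥ 3 ÷ (26/329) = 987/26.
15¹ = 15 falls short of 987/26 but 15² = 225 reaches it, so n = 2.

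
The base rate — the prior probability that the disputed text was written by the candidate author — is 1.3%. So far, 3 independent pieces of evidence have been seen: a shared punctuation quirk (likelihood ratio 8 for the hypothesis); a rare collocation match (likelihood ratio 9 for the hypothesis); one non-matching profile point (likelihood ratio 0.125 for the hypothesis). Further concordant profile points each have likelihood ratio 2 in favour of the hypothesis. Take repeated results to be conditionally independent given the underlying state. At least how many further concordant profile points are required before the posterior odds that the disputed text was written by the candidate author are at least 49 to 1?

Prior odds = 0.013/0.987 = 13/987.
Combined Bayes factor of the evidence already in hand = 8 × 9 × 0.125 = 9.
Odds after that evidence = (13/987) × 9 = 39/329.
Target odds = 49.
Need 2ⁿ ≥ 49 ÷ (39/329) = 16121/39.
2⁸ = 256 falls short of 16121/39 but 2⁹ = 512 reaches it, so n = 9.

9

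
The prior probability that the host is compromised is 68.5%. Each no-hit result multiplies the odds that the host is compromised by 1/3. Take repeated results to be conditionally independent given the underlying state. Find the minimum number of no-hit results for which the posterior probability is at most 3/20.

Prior odds = 0.685/0.315 = 137/63.
Likelihood ratio per no-hit result = 1/3.
Target odds: 0.15 ÷ 0.85 = 3/17.
Need (137/63) × (1/3)ⁿ ≤ 3/17, i.e. (1/3)ⁿ ≤ 189/2329.
(1/3)² = 1/9 is still above 189/2329 but (1/3)³ = 1/27 is at or below it, so n = 3.

3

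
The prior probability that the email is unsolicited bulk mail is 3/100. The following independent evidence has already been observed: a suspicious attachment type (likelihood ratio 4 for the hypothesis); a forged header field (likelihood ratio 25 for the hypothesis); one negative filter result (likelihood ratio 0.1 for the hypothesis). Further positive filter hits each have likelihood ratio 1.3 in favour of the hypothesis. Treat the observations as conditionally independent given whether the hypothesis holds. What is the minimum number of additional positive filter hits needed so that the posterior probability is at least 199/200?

25

Prior odds = 0.03/0.97 = 3/97.
Combined Bayes factor of the evidence already in hand = 4 × 25 × 0.1 = 10.
Odds after that evidence = (3/97) × 10 = 30/97.
Target odds = 0.995/0.005 = 199.
Need 1.3ⁿ ≥ 199 ÷ (30/97) = 19303/30.
1.3²⁴ ≈542.801 falls short of 19303/30 but 1.3²⁵ ≈705.641 reaches it, so n = 25.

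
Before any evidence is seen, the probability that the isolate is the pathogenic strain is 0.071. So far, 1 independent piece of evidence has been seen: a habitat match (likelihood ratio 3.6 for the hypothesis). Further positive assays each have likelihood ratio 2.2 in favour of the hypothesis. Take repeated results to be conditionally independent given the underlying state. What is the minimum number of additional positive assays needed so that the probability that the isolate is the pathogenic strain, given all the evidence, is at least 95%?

6

Prior odds = 0.071/0.929 = 71/929.
Bayes factor of the evidence already in hand = 3.6.
Odds after that evidence = (71/929) × 3.6 = 1278/4645.
Target odds = 0.95/0.05 = 19.
Need 2.2ⁿ ≥ 19 ÷ (1278/4645) = 88255/1278.
2.2⁵ = 51.53632 falls short of 88255/1278 but 2.2⁶ = 1771561/15625 reaches it, so n = 6.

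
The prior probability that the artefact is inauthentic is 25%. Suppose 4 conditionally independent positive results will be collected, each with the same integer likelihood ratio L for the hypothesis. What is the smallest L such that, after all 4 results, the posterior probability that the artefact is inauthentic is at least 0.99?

Prior odds = 0.25/0.75 = 1/3.
Target odds = 0.99/0.01 = 99.
Need L⁴ ≥ 99 ÷ (1/3) = 297.
4⁴ = 256 < 297 ≤ 625 = 5⁴, so L = 5.

5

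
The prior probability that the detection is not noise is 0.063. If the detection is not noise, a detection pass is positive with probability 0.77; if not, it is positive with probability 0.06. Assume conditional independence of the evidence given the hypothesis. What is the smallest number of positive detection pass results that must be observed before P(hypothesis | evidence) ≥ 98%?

3

Prior odds = 0.063/0.937 = 63/937.
Likelihood ratio of a positive = 0.77/0.06 = 77/6.
Target odds: 0.98 ÷ 0.02 = 49.
Need (63/937) × (77/6)ⁿ ≥ 49, i.e. (77/6)ⁿ ≥ 6559/9.
(77/6)² = 5929/36 falls short of 6559/9 but (77/6)³ = 456533/216 reaches it, so n = 3.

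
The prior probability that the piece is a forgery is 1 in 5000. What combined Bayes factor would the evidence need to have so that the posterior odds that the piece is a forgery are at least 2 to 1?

Prior odds = 0.0002/0.9998 = 1/4999.
Target odds = 2.
Required Bayes factor = 2 ÷ (1/4999) = 9998.

9998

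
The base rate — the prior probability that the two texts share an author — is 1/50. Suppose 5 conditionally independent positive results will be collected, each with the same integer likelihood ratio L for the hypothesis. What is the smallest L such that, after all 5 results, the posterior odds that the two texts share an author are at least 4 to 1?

3

Prior odds = 0.02/0.98 = 1/49.
Target odds = 4.
Need L⁵ ≥ 4 ÷ (1/49) = 196.
2⁵ = 32 < 196 ≤ 243 = 3⁵, so L = 3.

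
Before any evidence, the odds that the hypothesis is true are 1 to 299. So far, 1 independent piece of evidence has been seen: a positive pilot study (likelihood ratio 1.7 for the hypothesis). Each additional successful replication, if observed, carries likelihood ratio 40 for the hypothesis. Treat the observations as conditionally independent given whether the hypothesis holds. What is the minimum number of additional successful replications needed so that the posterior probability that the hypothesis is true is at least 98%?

Prior odds = 1/299.
Bayes factor of the evidence already in hand = 1.7.
Odds after that evidence = (1/299) × 1.7 = 17/2990.
Target odds = 0.98/0.02 = 49.
Need 40ⁿ ≥ 49 ÷ (17/2990) = 146510/17.
40² = 1600 falls short of 146510/17 but 40³ = 64000 reaches it, so n = 3.

3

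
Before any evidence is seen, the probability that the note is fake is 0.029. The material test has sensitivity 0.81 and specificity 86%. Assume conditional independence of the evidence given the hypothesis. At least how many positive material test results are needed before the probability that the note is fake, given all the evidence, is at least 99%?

5

Prior odds: 0.029 ÷ 0.971 = 29/971.
False-positive rate = 1 − 0.86 = 0.14; likelihood ratio of a positive = 0.81/0.14 = 81/14.
Target posterior odds = 0.99/0.01 = 99.
Require (81/14)ⁿ ≥ 99 ÷ (29/971) = 96129/29.
(81/14)⁴ = 43046721/38416 falls short of 96129/29 but (81/14)⁵ ≈6483.13 reaches it, so n = 5.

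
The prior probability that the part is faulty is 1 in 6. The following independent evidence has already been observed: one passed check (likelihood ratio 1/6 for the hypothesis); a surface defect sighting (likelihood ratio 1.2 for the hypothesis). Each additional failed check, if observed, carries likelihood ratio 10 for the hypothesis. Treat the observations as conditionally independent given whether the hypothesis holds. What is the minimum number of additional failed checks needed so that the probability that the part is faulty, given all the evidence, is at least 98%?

4

Prior odds = (1/6)/(5/6) = 0.2.
Combined Bayes factor of the evidence already in hand = (1/6) × 1.2 = 0.2.
Odds after that evidence = 0.2 × 0.2 = 0.04.
Target odds = 0.98/0.02 = 49.
Need 10ⁿ ≥ 49 ÷ 0.04 = 1225.
10³ = 1000 falls short of 1225 but 10⁴ = 10000 reaches it, so n = 4.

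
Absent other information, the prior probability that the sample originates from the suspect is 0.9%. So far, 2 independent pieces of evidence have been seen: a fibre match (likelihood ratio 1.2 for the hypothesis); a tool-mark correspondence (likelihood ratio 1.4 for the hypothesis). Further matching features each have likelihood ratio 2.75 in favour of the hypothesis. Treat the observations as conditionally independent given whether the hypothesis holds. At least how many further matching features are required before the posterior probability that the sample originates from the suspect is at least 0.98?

8

Prior odds = 0.009/0.991 = 9/991.
Combined Bayes factor of the evidence already in hand = 1.2 × 1.4 = 1.68.
Odds after that evidence = (9/991) × 1.68 = 378/24775.
Target odds = 0.98/0.02 = 49.
Need 2.75ⁿ ≥ 49 ÷ (378/24775) = 173425/54.
2.75⁷ = 19487171/16384 falls short of 173425/54 but 2.75⁸ = 214358881/65536 reaches it, so n = 8.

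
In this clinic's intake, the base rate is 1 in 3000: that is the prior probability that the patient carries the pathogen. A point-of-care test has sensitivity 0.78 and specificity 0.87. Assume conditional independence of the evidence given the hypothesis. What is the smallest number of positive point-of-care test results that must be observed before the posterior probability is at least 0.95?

Prior odds = (1/3000)/(2999/3000) = 1/2999.
False-positive rate = 1 − 0.87 = 0.13; likelihood ratio of a positive = 0.78/0.13 = 6.
Target odds: 0.95 ÷ 0.05 = 19.
Require 6ⁿ ≥ 19 ÷ (1/2999) = 56981.
6⁶ = 46656 falls short of 56981 but 6⁷ = 279936 reaches it, so n = 7.

7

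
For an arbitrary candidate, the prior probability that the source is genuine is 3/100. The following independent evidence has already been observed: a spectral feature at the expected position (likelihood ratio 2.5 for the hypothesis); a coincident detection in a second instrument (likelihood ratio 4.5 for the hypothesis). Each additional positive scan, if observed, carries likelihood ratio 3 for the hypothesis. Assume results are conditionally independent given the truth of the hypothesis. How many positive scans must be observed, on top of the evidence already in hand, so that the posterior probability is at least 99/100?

6

Prior odds = 0.03/0.97 = 3/97.
Combined Bayes factor of the evidence already in hand = 2.5 × 4.5 = 11.25.
Odds after that evidence = (3/97) × 11.25 = 135/388.
Target odds = 0.99/0.01 = 99.
Need 3ⁿ ≥ 99 ÷ (135/388) = 4268/15.
3⁵ = 243 falls short of 4268/15 but 3⁶ = 729 reaches it, so n = 6.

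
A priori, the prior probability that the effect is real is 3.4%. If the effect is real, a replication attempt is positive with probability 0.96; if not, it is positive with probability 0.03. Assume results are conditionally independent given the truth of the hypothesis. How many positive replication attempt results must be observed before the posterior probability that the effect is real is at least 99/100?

3

Prior odds: 0.034 ÷ 0.966 = 17/483.
Likelihood ratio of a positive = 0.96/0.03 = 32.
Target posterior odds = 0.99/0.01 = 99.
Require 32ⁿ ≥ 99 ÷ (17/483) = 47817/17.
32² = 1024 falls short of 47817/17 but 32³ = 32768 reaches it, so n = 3.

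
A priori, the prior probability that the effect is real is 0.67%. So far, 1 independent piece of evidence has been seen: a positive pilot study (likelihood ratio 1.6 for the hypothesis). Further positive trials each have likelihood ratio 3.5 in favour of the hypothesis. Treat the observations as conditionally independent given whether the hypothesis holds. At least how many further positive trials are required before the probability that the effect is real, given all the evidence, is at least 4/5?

Prior odds = 0.0067/0.9933 = 67/9933.
Bayes factor of the evidence already in hand = 1.6.
Odds after that evidence = (67/9933) × 1.6 = 536/49665.
Target odds = 0.8/0.2 = 4.
Need 3.5ⁿ ≥ 4 ÷ (536/49665) = 49665/134.
3.5⁴ = 150.0625 falls short of 49665/134 but 3.5⁵ = 525.21875 reaches it, so n = 5.

5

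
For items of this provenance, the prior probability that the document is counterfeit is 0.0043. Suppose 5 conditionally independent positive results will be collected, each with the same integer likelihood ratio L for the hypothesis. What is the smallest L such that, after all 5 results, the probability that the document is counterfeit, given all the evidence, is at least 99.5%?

9

Prior odds = 0.0043/0.9957 = 43/9957.
Target odds = 0.995/0.005 = 199.
Need L⁵ ≥ 199 ÷ (43/9957) = 1981443/43.
8⁵ = 32768 < 1981443/43 ≤ 59049 = 9⁵, so L = 9.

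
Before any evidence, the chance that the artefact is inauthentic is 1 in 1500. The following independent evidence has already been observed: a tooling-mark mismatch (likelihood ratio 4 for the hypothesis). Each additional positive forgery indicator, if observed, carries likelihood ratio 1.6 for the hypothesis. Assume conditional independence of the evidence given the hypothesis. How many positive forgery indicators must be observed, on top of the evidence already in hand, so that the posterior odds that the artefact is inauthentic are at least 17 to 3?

17

Prior odds = (1/1500)/(1499/1500) = 1/1499.
Bayes factor of the evidence already in hand = 4.
Odds after that evidence = (1/1499) × 4 = 4/1499.
Target odds = 17/3.
Need 1.6ⁿ ≥ 17/3 ÷ (4/1499) = 25483/12.
1.6¹⁶ ≈1844.67 falls short of 25483/12 but 1.6¹⁷ ≈2951.48 reaches it, so n = 17.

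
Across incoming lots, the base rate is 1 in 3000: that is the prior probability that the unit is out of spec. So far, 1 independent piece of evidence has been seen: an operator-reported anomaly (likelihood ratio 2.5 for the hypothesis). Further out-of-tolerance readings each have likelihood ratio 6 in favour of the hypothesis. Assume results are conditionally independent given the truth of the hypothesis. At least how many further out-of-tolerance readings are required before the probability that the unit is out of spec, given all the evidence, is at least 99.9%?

8

Prior odds = (1/3000)/(2999/3000) = 1/2999.
Bayes factor of the evidence already in hand = 2.5.
Odds after that evidence = (1/2999) × 2.5 = 5/5998.
Target odds = 0.999/0.001 = 999.
Need 6ⁿ ≥ 999 ÷ (5/5998) = 1198400.4.
6⁷ = 279936 falls short of 1198400.4 but 6⁸ = 1679616 reaches it, so n = 8.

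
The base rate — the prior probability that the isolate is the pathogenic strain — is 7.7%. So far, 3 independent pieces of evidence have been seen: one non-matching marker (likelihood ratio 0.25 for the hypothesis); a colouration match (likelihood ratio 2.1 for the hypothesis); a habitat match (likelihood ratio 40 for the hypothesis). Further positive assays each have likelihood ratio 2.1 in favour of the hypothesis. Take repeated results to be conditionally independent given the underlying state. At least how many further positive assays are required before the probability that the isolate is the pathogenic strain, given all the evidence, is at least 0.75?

Prior odds = 0.077/0.923 = 77/923.
Combined Bayes factor of the evidence already in hand = 0.25 × 2.1 × 40 = 21.
Odds after that evidence = (77/923) × 21 = 1617/923.
Target odds = 0.75/0.25 = 3.
Need 2.1ⁿ ≥ 3 ÷ (1617/923) = 923/539.
2.1¹ = 2.1, which meets the required 923/539; so n = 1.

1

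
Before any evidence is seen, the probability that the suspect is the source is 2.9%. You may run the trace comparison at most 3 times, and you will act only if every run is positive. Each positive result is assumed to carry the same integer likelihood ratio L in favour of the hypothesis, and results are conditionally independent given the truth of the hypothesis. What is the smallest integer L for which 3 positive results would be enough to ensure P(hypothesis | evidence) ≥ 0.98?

12

Prior odds = 0.029/0.971 = 29/971.
Target odds = 0.98/0.02 = 49.
Need L³ ≥ 49 ÷ (29/971) = 47579/29.
11³ = 1331 < 47579/29 ≤ 1728 = 12³, so L = 12.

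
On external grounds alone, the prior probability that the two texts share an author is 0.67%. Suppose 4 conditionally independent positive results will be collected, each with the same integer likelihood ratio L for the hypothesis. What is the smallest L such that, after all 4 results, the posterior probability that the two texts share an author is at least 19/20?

8

Prior odds = 0.0067/0.9933 = 67/9933.
Target odds = 0.95/0.05 = 19.
Need L⁴ ≥ 19 ÷ (67/9933) = 188727/67.
7⁴ = 2401 < 188727/67 ≤ 4096 = 8⁴, so L = 8.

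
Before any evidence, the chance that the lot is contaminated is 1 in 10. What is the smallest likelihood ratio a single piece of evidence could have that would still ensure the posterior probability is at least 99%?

891

Prior odds = 0.1/0.9 = 1/9.
Target odds = 0.99/0.01 = 99.
Required Bayes factor = 99 ÷ (1/9) = 891.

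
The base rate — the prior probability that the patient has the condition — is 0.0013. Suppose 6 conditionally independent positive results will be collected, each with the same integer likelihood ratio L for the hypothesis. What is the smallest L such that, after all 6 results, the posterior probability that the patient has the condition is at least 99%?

Prior odds = 0.0013/0.9987 = 13/9987.
Target odds = 0.99/0.01 = 99.
Need L⁶ ≥ 99 ÷ (13/9987) = 988713/13.
6⁶ = 46656 < 988713/13 ≤ 117649 = 7⁶, so L = 7.

7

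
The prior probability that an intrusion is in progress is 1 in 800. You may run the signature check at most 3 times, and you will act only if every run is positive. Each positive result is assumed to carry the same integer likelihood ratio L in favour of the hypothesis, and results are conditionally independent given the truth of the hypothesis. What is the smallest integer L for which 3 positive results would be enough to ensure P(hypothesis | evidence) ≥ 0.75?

Prior odds = 0.00125/0.99875 = 1/799.
Target odds = 0.75/0.25 = 3.
Need L³ ≥ 3 ÷ (1/799) = 2397.
13³ = 2197 < 2397 ≤ 2744 = 14³, so L = 14.

14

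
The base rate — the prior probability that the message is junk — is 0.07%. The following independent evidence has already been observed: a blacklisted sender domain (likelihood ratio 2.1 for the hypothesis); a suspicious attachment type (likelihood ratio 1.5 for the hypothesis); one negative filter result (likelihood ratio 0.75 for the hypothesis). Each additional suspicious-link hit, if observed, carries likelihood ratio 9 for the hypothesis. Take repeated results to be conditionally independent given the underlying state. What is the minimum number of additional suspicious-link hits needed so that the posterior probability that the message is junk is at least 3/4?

Prior odds = 0.0007/0.9993 = 7/9993.
Combined Bayes factor of the evidence already in hand = 2.1 × 1.5 × 0.75 = 2.3625.
Odds after that evidence = (7/9993) × 2.3625 = 441/266480.
Target odds = 0.75/0.25 = 3.
Need 9ⁿ ≥ 3 ÷ (441/266480) = 266480/147.
9³ = 729 falls short of 266480/147 but 9⁴ = 6561 reaches it, so n = 4.

4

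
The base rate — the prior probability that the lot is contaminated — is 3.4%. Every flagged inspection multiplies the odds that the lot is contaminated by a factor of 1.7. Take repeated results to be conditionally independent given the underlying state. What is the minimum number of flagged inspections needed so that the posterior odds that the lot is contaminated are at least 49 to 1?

Prior odds = 0.034/0.966 = 17/483.
Likelihood ratio per flagged inspection = 1.7.
Target odds = 49.
Need (17/483) × 1.7ⁿ ≥ 49, i.e. 1.7ⁿ ≥ 23667/17.
1.7¹³ ≈990.458 falls short of 23667/17 but 1.7¹⁴ ≈1683.78 reaches it, so n = 14.

14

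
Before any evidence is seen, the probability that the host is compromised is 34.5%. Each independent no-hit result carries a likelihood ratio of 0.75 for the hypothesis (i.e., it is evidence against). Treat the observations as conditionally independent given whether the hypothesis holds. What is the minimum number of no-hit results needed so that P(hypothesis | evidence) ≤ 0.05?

Prior odds: 0.345 ÷ 0.655 = 69/131.
Likelihood ratio per no-hit result = 0.75.
Target odds: 0.05 ÷ 0.95 = 1/19.
Require 0.75ⁿ ≤ 1/19 ÷ (69/131) = 131/1311.
0.75⁸ = 6561/65536 is still above 131/1311 but 0.75⁹ = 19683/262144 is at or below it, so n = 9.

9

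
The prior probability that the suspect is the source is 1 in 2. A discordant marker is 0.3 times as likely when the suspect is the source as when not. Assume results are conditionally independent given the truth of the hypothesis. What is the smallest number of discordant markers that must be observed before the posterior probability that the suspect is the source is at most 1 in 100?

Prior odds: 0.5 ÷ 0.5 = 1.
Likelihood ratio per discordant marker = 0.3.
Target odds: 0.01 ÷ 0.99 = 1/99.
Need 1 × 0.3ⁿ ≤ 1/99, i.e. 0.3ⁿ ≤ 1/99.
0.3³ = 0.027 is still above 1/99 but 0.3⁴ = 0.0081 is at or below it, so n = 4.

4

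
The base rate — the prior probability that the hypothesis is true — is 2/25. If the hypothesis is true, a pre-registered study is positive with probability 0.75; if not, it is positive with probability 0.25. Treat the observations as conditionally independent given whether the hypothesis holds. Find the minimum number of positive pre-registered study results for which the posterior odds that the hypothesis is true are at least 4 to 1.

Prior odds = 0.08/0.92 = 2/23.
Likelihood ratio of a positive = 0.75/0.25 = 3.
Target odds = 4.
Need (2/23) × 3ⁿ ≥ 4, i.e. 3ⁿ ≥ 46.
3³ = 27 falls short of 46 but 3⁴ = 81 reaches it, so n = 4.

4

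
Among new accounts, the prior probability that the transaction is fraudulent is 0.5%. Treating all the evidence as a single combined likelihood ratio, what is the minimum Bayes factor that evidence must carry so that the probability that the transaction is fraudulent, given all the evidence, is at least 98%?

9751

Prior odds = 0.005/0.995 = 1/199.
Target odds = 0.98/0.02 = 49.
Required Bayes factor = 49 ÷ (1/199) = 9751.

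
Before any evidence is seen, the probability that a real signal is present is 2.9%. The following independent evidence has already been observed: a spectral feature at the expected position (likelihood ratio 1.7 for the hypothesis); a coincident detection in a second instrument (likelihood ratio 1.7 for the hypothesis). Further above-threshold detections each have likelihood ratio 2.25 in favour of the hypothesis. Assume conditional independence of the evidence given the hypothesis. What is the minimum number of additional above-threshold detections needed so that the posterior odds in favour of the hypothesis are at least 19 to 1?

7

Prior odds = 0.029/0.971 = 29/971.
Combined Bayes factor of the evidence already in hand = 1.7 × 1.7 = 2.89.
Odds after that evidence = (29/971) × 2.89 = 8381/97100.
Target odds = 19.
Need 2.25ⁿ ≥ 19 ÷ (8381/97100) = 1844900/8381.
2.25⁶ = 531441/4096 falls short of 1844900/8381 but 2.25⁷ = 4782969/16384 reaches it, so n = 7.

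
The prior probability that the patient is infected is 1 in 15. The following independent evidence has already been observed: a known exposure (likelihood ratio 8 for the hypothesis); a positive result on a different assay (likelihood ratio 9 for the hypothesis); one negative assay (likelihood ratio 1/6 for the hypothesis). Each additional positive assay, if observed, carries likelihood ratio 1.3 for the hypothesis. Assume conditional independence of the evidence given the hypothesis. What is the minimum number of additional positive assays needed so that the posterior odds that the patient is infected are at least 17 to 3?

Prior odds = (1/15)/(14/15) = 1/14.
Combined Bayes factor of the evidence already in hand = 8 × 9 × (1/6) = 12.
Odds after that evidence = (1/14) × 12 = 6/7.
Target odds = 17/3.
Need 1.3ⁿ ≥ 17/3 ÷ (6/7) = 119/18.
1.3⁷ = 62748517/10000000 falls short of 119/18 but 1.3⁸ = 815730721/100000000 reaches it, so n = 8.

8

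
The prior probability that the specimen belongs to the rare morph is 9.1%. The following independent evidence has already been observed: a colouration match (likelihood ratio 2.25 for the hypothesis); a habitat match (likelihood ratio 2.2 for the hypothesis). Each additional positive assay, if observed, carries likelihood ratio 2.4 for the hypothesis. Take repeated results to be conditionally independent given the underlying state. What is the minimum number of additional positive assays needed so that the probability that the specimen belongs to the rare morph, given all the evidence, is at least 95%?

Prior odds = 0.091/0.909 = 91/909.
Combined Bayes factor of the evidence already in hand = 2.25 × 2.2 = 4.95.
Odds after that evidence = (91/909) × 4.95 = 1001/2020.
Target odds = 0.95/0.05 = 19.
Need 2.4ⁿ ≥ 19 ÷ (1001/2020) = 38380/1001.
2.4⁴ = 33.1776 falls short of 38380/1001 but 2.4⁵ = 79.62624 reaches it, so n = 5.

5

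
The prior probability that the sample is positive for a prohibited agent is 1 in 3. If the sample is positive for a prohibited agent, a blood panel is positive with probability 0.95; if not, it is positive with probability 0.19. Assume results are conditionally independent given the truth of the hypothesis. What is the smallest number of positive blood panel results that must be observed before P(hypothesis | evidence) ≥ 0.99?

4

Prior odds = (1/3)/(2/3) = 0.5.
Likelihood ratio of a positive = 0.95/0.19 = 5.
Target odds: 0.99 ÷ 0.01 = 99.
Require 5ⁿ ≥ 99 ÷ 0.5 = 198.
5³ = 125 falls short of 198 but 5⁴ = 625 reaches it, so n = 4.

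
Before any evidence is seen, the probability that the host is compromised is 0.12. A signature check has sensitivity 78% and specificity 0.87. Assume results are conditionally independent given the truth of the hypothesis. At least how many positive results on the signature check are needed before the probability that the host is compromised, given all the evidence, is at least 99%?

4

Prior odds: 0.12 ÷ 0.88 = 3/22.
False-positive rate = 1 − 0.87 = 0.13; likelihood ratio of a positive = 0.78/0.13 = 6.
Target odds: 0.99 ÷ 0.01 = 99.
Require 6ⁿ ≥ 99 ÷ (3/22) = 726.
6³ = 216 falls short of 726 but 6⁴ = 1296 reaches it, so n = 4.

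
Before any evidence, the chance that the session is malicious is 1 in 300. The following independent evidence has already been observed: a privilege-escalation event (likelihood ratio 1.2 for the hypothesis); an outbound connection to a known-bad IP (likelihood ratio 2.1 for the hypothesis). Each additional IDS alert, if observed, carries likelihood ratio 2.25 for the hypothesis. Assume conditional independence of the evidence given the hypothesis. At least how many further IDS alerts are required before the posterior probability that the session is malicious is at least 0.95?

Prior odds = (1/300)/(299/300) = 1/299.
Combined Bayes factor of the evidence already in hand = 1.2 × 2.1 = 2.52.
Odds after that evidence = (1/299) × 2.52 = 63/7475.
Target odds = 0.95/0.05 = 19.
Need 2.25ⁿ ≥ 19 ÷ (63/7475) = 142025/63.
2.25⁹ = 387420489/262144 falls short of 142025/63 but 2.25¹⁰ ≈3325.26 reaches it, so n = 10.

10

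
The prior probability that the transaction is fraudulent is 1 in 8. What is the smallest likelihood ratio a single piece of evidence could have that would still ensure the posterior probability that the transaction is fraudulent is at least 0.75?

21

Prior odds = 0.125/0.875 = 1/7.
Target odds = 0.75/0.25 = 3.
Required Bayes factor = 3 ÷ (1/7) = 21.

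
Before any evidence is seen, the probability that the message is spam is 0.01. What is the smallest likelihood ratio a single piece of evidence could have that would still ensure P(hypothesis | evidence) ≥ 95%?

Prior odds = 0.01/0.99 = 1/99.
Target odds = 0.95/0.05 = 19.
Required Bayes factor = 19 ÷ (1/99) = 1881.

1881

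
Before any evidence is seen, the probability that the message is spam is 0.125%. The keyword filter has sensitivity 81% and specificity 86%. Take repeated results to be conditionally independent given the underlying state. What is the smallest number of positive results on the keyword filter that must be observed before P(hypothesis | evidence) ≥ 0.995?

Prior odds: 0.00125 ÷ 0.99875 = 1/799.
False-positive rate = 1 − 0.86 = 0.14; likelihood ratio of a positive = 0.81/0.14 = 81/14.
Target posterior odds = 0.995/0.005 = 199.
Need (1/799) × (81/14)ⁿ ≥ 199, i.e. (81/14)ⁿ ≥ 159001.
(81/14)⁶ ≈37509.6 falls short of 159001 but (81/14)⁷ ≈217020 reaches it, so n = 7.

7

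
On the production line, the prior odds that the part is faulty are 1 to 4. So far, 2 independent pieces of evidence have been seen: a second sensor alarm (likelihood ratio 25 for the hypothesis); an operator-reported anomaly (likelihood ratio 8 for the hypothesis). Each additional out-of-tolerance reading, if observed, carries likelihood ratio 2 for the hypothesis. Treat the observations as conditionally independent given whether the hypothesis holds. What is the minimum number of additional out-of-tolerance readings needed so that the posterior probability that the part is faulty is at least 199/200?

2

Prior odds = 0.25.
Combined Bayes factor of the evidence already in hand = 25 × 8 = 200.
Odds after that evidence = 0.25 × 200 = 50.
Target odds = 0.995/0.005 = 199.
Need 2ⁿ ≥ 199 ÷ 50 = 3.98.
2¹ = 2 falls short of 3.98 but 2² = 4 reaches it, so n = 2.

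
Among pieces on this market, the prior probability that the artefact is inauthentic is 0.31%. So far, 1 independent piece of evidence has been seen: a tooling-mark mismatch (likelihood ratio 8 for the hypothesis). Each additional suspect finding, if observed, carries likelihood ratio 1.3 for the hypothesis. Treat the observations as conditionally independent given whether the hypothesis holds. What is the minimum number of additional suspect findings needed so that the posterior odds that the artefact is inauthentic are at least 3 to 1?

Prior odds = 0.0031/0.9969 = 31/9969.
Bayes factor of the evidence already in hand = 8.
Odds after that evidence = (31/9969) × 8 = 248/9969.
Target odds = 3.
Need 1.3ⁿ ≥ 3 ÷ (248/9969) = 29907/248.
1.3¹⁸ ≈112.455 falls short of 29907/248 but 1.3¹⁹ ≈146.192 reaches it, so n = 19.

19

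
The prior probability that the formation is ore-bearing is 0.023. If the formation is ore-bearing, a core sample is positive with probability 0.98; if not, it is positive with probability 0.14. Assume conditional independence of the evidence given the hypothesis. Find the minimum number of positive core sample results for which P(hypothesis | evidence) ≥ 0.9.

Prior odds: 0.023 ÷ 0.977 = 23/977.
Likelihood ratio of a positive = 0.98/0.14 = 7.
Target posterior odds = 0.9/0.1 = 9.
Need (23/977) × 7ⁿ ≥ 9, i.e. 7ⁿ ≥ 8793/23.
7³ = 343 falls short of 8793/23 but 7⁴ = 2401 reaches it, so n = 4.

4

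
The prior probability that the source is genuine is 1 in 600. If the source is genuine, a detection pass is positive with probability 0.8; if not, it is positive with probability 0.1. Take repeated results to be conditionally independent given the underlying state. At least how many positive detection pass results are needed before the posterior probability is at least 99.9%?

7

Prior odds = (1/600)/(599/600) = 1/599.
Likelihood ratio of a positive = 0.8/0.1 = 8.
Target odds: 0.999 ÷ 0.001 = 999.
Require 8ⁿ ≥ 999 ÷ (1/599) = 598401.
8⁶ = 262144 falls short of 598401 but 8⁷ = 2097152 reaches it, so n = 7.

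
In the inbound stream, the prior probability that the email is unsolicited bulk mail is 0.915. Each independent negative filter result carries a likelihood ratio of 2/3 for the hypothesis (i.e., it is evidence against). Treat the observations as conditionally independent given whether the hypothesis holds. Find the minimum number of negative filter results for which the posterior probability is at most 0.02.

16

Prior odds: 0.915 ÷ 0.085 = 183/17.
Likelihood ratio per negative filter result = 2/3.
Target odds: 0.02 ÷ 0.98 = 1/49.
Require (2/3)ⁿ ≤ 1/49 ÷ (183/17) = 17/8967.
(2/3)¹⁵ = 32768/14348907 is still above 17/8967 but (2/3)¹⁶ = 65536/43046721 is at or below it, so n = 16.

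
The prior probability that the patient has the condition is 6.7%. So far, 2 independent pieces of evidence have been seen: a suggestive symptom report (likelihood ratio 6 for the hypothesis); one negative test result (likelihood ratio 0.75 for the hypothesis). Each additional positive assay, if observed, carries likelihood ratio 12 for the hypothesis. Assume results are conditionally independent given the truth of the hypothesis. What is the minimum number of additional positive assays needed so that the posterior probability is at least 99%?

3

Prior odds = 0.067/0.933 = 67/933.
Combined Bayes factor of the evidence already in hand = 6 × 0.75 = 4.5.
Odds after that evidence = (67/933) × 4.5 = 201/622.
Target odds = 0.99/0.01 = 99.
Need 12ⁿ ≥ 99 ÷ (201/622) = 20526/67.
12² = 144 falls short of 20526/67 but 12³ = 1728 reaches it, so n = 3.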